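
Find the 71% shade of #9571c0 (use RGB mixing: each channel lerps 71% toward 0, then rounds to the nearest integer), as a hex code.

#2b2138

#9571c0 is rgb(149, 113, 192).
A 71% shade moves each channel 71% toward 0:
  R: 149 + 0.71×(0−149) = 149 − 105.79 = 43.21 → 43
  G: 113 + 0.71×(0−113) = 113 − 80.23 = 32.77 → 33
  B: 192 − 136.32 = 55.68 → 56
rgb(43, 33, 56) = #2b2138.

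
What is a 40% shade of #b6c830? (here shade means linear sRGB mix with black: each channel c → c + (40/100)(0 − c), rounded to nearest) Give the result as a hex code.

#b6c830 is rgb(182, 200, 48).
Per channel, c → c + 0.4(0 − c):
  R: 182 + 0.4×(0−182) = 182 − 72.8 = 109.2 → 109
  G: 200 + 0.4×(0−200) = 200 − 80 = 120 → 120
  B: 48 + 0.4×(0−48) = 48 − 19.2 = 28.8 → 29
rgb(109, 120, 29) = #6d781d.

#6d781d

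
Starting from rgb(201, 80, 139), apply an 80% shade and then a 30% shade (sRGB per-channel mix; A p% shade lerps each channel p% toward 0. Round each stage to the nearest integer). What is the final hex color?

#1c0b14

Lerp each channel 80% toward 0:
  R: 201 + 0.8×(0−201) = 201 − 160.8 = 40.2 → 40
  G: 80 + 0.8×(0−80) = 80 − 64 = 16 → 16
  B: 139 − 111.2 = 27.8 → 28
After the shade: rgb(40, 16, 28) = #28101c.
Per channel, c → c + 0.3(0 − c):
  R: 40 − 12 = 28 → 28
  G: 16 − 4.8 = 11.2 → 11
  B: 28 + 0.3×(0−28) = 28 − 8.4 = 19.6 → 20
rgb(28, 11, 20) = #1c0b14.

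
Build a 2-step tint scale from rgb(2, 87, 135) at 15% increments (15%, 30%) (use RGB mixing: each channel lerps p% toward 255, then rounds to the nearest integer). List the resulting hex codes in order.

#287099, #4E89AB

15%: (2 + 37.95 = 39.95→40, 87 + 25.2 = 112.2→112, 135 + 18 = 153→153) → #287099
30%: (2 + 75.9 = 77.9→78, 87 + 50.4 = 137.4→137, 135 + 36 = 171→171) → #4E89AB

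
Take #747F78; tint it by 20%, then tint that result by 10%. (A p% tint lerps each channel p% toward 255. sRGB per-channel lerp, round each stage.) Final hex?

#747F78 is rgb(116, 127, 120).
A 20% tint moves each channel 20% toward 255:
  R: 116 + 0.2×(255−116) = 116 + 27.8 = 143.8 → 144
  G: 127 + 25.6 = 152.6 → 153
  B: 120 + 27 = 147 → 147
After the tint: rgb(144, 153, 147) = #909993.
Per channel, c → c + 0.1(255 − c):
  R: 144 + 0.1×(255−144) = 144 + 11.1 = 155.1 → 155
  G: 153 + 0.1×(255−153) = 153 + 10.2 = 163.2 → 163
  B: 147 + 10.8 = 157.8 → 158
rgb(155, 163, 158) = #9BA39E.

#9BA39E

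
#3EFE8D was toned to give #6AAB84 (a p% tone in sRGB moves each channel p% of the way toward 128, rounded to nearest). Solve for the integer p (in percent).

66%

#3EFE8D is rgb(62, 254, 141); #6AAB84 is rgb(106, 171, 132).
On the G channel (widest range): 171 ≈ 254 + (p/100)(128 − 254), so p ≈ 100×(171 − 254)/(128 − 254) = -8300/-126 = 65.87.
p = 66 reproduces all three channels after rounding.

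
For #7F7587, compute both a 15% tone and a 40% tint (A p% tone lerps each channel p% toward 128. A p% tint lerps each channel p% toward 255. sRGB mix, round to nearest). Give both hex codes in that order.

#7F7786, #B2ACB7

#7F7587 is rgb(127, 117, 135).
15% tone:
  R: 127 + 0.15×(128−127) = 127 + 0.15 = 127.15 → 127
  G: 117 + 1.65 = 118.65 → 119
  B: 135 − 1.05 = 133.95 → 134
  → #7F7786
40% tint:
  R: 127 + 51.2 = 178.2 → 178
  G: 117 + 55.2 = 172.2 → 172
  B: 135 + 0.4×(255−135) = 135 + 48 = 183 → 183
  → #B2ACB7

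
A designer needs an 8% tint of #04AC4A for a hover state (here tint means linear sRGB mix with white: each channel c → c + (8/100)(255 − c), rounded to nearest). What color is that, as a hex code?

#04AC4A is rgb(4, 172, 74).
An 8% tint moves each channel 8% toward 255:
  R: 4 + 20.08 = 24.08 → 24
  G: 172 + 0.08×(255−172) = 172 + 6.64 = 178.64 → 179
  B: 74 + 0.08×(255−74) = 74 + 14.48 = 88.48 → 88
rgb(24, 179, 88) = #18B358.

#18B358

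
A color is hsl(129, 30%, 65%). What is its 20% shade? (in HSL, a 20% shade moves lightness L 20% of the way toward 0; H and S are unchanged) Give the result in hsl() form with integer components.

hsl(129, 30%, 52%)

L moves 20% from 65 toward 0: 65 − 13 = 52 → 52.
H and S are unchanged.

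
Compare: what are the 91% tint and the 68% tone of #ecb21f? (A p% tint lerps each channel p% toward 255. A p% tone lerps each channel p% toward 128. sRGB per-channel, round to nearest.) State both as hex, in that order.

#fdf8eb, #a39061

#ecb21f is rgb(236, 178, 31).
91% tint:
  R: 236 + 0.91×(255−236) = 236 + 17.29 = 253.29 → 253
  G: 178 + 70.07 = 248.07 → 248
  B: 31 + 0.91×(255−31) = 31 + 203.84 = 234.84 → 235
  → #fdf8eb
68% tone:
  R: 236 + 0.68×(128−236) = 236 − 73.44 = 162.56 → 163
  G: 178 − 34 = 144 → 144
  B: 31 + 0.68×(128−31) = 31 + 65.96 = 96.96 → 97
  → #a39061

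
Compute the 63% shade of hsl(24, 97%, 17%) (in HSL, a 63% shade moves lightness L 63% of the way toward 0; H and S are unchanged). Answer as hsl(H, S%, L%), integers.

hsl(24, 97%, 6%)

L moves 63% from 17 toward 0: 17 − 10.71 = 6.29 → 6.
H and S are unchanged.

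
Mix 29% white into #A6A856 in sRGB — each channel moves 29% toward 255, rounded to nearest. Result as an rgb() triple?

rgb(192, 193, 135)

#A6A856 is rgb(166, 168, 86).
Lerp each channel 29% toward 255:
  R: 166 + 0.29×(255−166) = 166 + 25.81 = 191.81 → 192
  G: 168 + 25.23 = 193.23 → 193
  B: 86 + 0.29×(255−86) = 86 + 49.01 = 135.01 → 135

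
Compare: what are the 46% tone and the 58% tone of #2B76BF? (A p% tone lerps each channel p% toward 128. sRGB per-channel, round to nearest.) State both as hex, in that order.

#527BA2, #5C7C9A

#2B76BF is rgb(43, 118, 191).
46% tone:
  R: 43 + 39.1 = 82.1 → 82
  G: 118 + 4.6 = 122.6 → 123
  B: 191 + 0.46×(128−191) = 191 − 28.98 = 162.02 → 162
  → #527BA2
58% tone:
  R: 43 + 0.58×(128−43) = 43 + 49.3 = 92.3 → 92
  G: 118 + 0.58×(128−118) = 118 + 5.8 = 123.8 → 124
  B: 191 − 36.54 = 154.46 → 154
  → #5C7C9A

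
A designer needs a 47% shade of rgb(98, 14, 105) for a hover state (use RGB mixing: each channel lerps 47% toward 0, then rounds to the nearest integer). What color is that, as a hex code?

#340738

Lerp each channel 47% toward 0:
  R: 98 − 46.06 = 51.94 → 52
  G: 14 − 6.58 = 7.42 → 7
  B: 105 − 49.35 = 55.65 → 56
rgb(52, 7, 56) = #340738.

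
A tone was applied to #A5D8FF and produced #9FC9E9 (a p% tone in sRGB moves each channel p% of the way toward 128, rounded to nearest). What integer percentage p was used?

#A5D8FF is rgb(165, 216, 255); #9FC9E9 is rgb(159, 201, 233).
On the B channel (widest range): 233 ≈ 255 + (p/100)(128 − 255), so p ≈ 100×(233 − 255)/(128 − 255) = -2200/-127 = 17.32.
p = 17 reproduces all three channels after rounding.

17%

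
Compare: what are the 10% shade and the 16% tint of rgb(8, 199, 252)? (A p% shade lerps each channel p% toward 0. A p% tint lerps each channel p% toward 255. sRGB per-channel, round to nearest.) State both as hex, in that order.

#07b3e3, #30d0fc

10% shade:
  R: 8 − 0.8 = 7.2 → 7
  G: 199 + 0.1×(0−199) = 199 − 19.9 = 179.1 → 179
  B: 252 + 0.1×(0−252) = 252 − 25.2 = 226.8 → 227
  → #07b3e3
16% tint:
  R: 8 + 0.16×(255−8) = 8 + 39.52 = 47.52 → 48
  G: 199 + 0.16×(255−199) = 199 + 8.96 = 207.96 → 208
  B: 252 + 0.48 = 252.48 → 252
  → #30d0fc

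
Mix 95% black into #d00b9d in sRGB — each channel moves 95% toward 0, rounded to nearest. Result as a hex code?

#d00b9d is rgb(208, 11, 157).
A 95% shade moves each channel 95% toward 0:
  R: 208 − 197.6 = 10.4 → 10
  G: 11 + 0.95×(0−11) = 11 − 10.45 = 0.55 → 1
  B: 157 − 149.15 = 7.85 → 8
rgb(10, 1, 8) = #0a0108.

#0a0108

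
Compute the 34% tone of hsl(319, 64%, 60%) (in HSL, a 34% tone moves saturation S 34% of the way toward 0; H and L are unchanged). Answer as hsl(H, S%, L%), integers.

hsl(319, 42%, 60%)

S moves 34% from 64 toward 0: 64 − 21.76 = 42.24 → 42.
H and L are unchanged.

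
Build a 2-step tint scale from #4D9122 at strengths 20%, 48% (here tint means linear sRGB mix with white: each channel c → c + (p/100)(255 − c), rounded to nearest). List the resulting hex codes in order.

#71A74E, #A2C68C

#4D9122 is rgb(77, 145, 34).
20%: (77 + 35.6 = 112.6→113, 145 + 22 = 167→167, 34 + 44.2 = 78.2→78) → #71A74E
48%: (77 + 85.44 = 162.44→162, 145 + 52.8 = 197.8→198, 34 + 106.08 = 140.08→140) → #A2C68C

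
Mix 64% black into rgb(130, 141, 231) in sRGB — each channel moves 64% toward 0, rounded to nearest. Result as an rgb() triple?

rgb(47, 51, 83)

Lerp each channel 64% toward 0:
  R: 130 − 83.2 = 46.8 → 47
  G: 141 − 90.24 = 50.76 → 51
  B: 231 − 147.84 = 83.16 → 83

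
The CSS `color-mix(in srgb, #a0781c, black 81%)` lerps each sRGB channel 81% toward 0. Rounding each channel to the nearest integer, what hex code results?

#a0781c is rgb(160, 120, 28).
Per channel, c → c + 0.81(0 − c):
  R: 160 + 0.81×(0−160) = 160 − 129.6 = 30.4 → 30
  G: 120 + 0.81×(0−120) = 120 − 97.2 = 22.8 → 23
  B: 28 − 22.68 = 5.32 → 5
rgb(30, 23, 5) = #1e1705.

#1e1705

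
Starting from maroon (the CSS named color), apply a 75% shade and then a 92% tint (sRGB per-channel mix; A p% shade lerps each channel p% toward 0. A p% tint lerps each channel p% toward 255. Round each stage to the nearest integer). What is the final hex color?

#edebeb

CSS maroon is rgb(128, 0, 0).
Per channel, c → c + 0.75(0 − c):
  R: 128 + 0.75×(0−128) = 128 − 96 = 32 → 32
  G: 0 + 0.75×(0−0) = 0 + 0 = 0 → 0
  B: 0 + 0.75×(0−0) = 0 + 0 = 0 → 0
After the shade: rgb(32, 0, 0) = #200000.
A 92% tint moves each channel 92% toward 255:
  R: 32 + 0.92×(255−32) = 32 + 205.16 = 237.16 → 237
  G: 0 + 234.6 = 234.6 → 235
  B: 0 + 234.6 = 234.6 → 235
rgb(237, 235, 235) = #edebeb.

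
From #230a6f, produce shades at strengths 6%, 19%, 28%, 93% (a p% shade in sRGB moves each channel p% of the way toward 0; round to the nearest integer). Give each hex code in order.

#210968, #1c085a, #190750, #020108

#230a6f is rgb(35, 10, 111).
6%: (35 − 2.1 = 32.9→33, 10 − 0.6 = 9.4→9, 111 − 6.66 = 104.34→104) → #210968
19%: (35 − 6.65 = 28.35→28, 10 − 1.9 = 8.1→8, 111 − 21.09 = 89.91→90) → #1c085a
28%: (35 − 9.8 = 25.2→25, 10 − 2.8 = 7.2→7, 111 − 31.08 = 79.92→80) → #190750
93%: (35 − 32.55 = 2.45→2, 10 − 9.3 = 0.7→1, 111 − 103.23 = 7.77→8) → #020108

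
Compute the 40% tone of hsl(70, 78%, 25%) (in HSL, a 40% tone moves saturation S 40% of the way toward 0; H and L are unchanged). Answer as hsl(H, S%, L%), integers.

hsl(70, 47%, 25%)

S moves 40% from 78 toward 0: 78 − 31.2 = 46.8 → 47.
H and L are unchanged.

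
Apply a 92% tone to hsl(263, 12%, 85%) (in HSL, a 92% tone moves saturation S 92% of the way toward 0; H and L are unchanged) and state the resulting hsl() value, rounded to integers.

S moves 92% from 12 toward 0: 12 − 11.04 = 0.96 → 1.
H and L are unchanged.

hsl(263, 1%, 85%)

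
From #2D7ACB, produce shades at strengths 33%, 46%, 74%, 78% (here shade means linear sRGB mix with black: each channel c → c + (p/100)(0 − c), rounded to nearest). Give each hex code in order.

#1E5288, #18426E, #0C2035, #0A1B2D

#2D7ACB is rgb(45, 122, 203).
33%: (45 − 14.85 = 30.15→30, 122 − 40.26 = 81.74→82, 203 − 66.99 = 136.01→136) → #1E5288
46%: (45 − 20.7 = 24.3→24, 122 − 56.12 = 65.88→66, 203 − 93.38 = 109.62→110) → #18426E
74%: (45 − 33.3 = 11.7→12, 122 − 90.28 = 31.72→32, 203 − 150.22 = 52.78→53) → #0C2035
78%: (45 − 35.1 = 9.9→10, 122 − 95.16 = 26.84→27, 203 − 158.34 = 44.66→45) → #0A1B2D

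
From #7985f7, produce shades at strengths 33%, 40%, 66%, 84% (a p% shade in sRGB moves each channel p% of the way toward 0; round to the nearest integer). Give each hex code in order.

#7985f7 is rgb(121, 133, 247).
33%: (121 − 39.93 = 81.07→81, 133 − 43.89 = 89.11→89, 247 − 81.51 = 165.49→165) → #5159a5
40%: (121 − 48.4 = 72.6→73, 133 − 53.2 = 79.8→80, 247 − 98.8 = 148.2→148) → #495094
66%: (121 − 79.86 = 41.14→41, 133 − 87.78 = 45.22→45, 247 − 163.02 = 83.98→84) → #292d54
84%: (121 − 101.64 = 19.36→19, 133 − 111.72 = 21.28→21, 247 − 207.48 = 39.52→40) → #131528

#5159a5, #495094, #292d54, #131528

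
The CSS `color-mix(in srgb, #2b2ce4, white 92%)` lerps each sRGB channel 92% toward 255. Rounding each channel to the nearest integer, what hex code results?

#eeeefd

#2b2ce4 is rgb(43, 44, 228).
A 92% tint moves each channel 92% toward 255:
  R: 43 + 0.92×(255−43) = 43 + 195.04 = 238.04 → 238
  G: 44 + 0.92×(255−44) = 44 + 194.12 = 238.12 → 238
  B: 228 + 0.92×(255−228) = 228 + 24.84 = 252.84 → 253
rgb(238, 238, 253) = #eeeefd.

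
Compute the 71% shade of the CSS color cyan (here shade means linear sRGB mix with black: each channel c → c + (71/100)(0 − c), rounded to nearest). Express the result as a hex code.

CSS cyan is rgb(0, 255, 255).
Per channel, c → c + 0.71(0 − c):
  R: 0 + 0 = 0 → 0
  G: 255 + 0.71×(0−255) = 255 − 181.05 = 73.95 → 74
  B: 255 − 181.05 = 73.95 → 74
rgb(0, 74, 74) = #004a4a.

#004a4a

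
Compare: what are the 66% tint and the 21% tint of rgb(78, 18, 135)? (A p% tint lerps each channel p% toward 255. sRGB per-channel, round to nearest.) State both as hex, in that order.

66% tint:
  R: 78 + 116.82 = 194.82 → 195
  G: 18 + 0.66×(255−18) = 18 + 156.42 = 174.42 → 174
  B: 135 + 0.66×(255−135) = 135 + 79.2 = 214.2 → 214
  → #c3aed6
21% tint:
  R: 78 + 37.17 = 115.17 → 115
  G: 18 + 49.77 = 67.77 → 68
  B: 135 + 25.2 = 160.2 → 160
  → #7344a0

#c3aed6, #7344a0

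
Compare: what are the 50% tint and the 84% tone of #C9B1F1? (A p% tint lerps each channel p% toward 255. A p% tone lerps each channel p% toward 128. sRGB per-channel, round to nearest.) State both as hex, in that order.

#E4D8F8, #8C8892

#C9B1F1 is rgb(201, 177, 241).
50% tint:
  R: 201 + 0.5×(255−201) = 201 + 27 = 228 → 228
  G: 177 + 0.5×(255−177) = 177 + 39 = 216 → 216
  B: 241 + 0.5×(255−241) = 241 + 7 = 248 → 248
  → #E4D8F8
84% tone:
  R: 201 − 61.32 = 139.68 → 140
  G: 177 − 41.16 = 135.84 → 136
  B: 241 + 0.84×(128−241) = 241 − 94.92 = 146.08 → 146
  → #8C8892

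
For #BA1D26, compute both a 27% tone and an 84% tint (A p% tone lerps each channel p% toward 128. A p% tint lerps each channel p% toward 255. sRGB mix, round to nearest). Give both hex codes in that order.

#BA1D26 is rgb(186, 29, 38).
27% tone:
  R: 186 − 15.66 = 170.34 → 170
  G: 29 + 26.73 = 55.73 → 56
  B: 38 + 24.3 = 62.3 → 62
  → #AA383E
84% tint:
  R: 186 + 0.84×(255−186) = 186 + 57.96 = 243.96 → 244
  G: 29 + 189.84 = 218.84 → 219
  B: 38 + 0.84×(255−38) = 38 + 182.28 = 220.28 → 220
  → #F4DBDC

#AA383E, #F4DBDC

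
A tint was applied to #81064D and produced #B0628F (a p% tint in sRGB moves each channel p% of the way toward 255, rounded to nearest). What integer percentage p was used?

#81064D is rgb(129, 6, 77); #B0628F is rgb(176, 98, 143).
On the G channel (widest range): 98 ≈ 6 + (p/100)(255 − 6), so p ≈ 100×(98 − 6)/(255 − 6) = 9200/249 = 36.95.
p = 37 reproduces all three channels after rounding.

37%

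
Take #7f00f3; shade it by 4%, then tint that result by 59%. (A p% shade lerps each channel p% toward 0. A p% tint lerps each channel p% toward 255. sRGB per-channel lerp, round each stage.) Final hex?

#c896f6

#7f00f3 is rgb(127, 0, 243).
Per channel, c → c + 0.04(0 − c):
  R: 127 + 0.04×(0−127) = 127 − 5.08 = 121.92 → 122
  G: 0 + 0 = 0 → 0
  B: 243 + 0.04×(0−243) = 243 − 9.72 = 233.28 → 233
After the shade: rgb(122, 0, 233) = #7a00e9.
Lerp each channel 59% toward 255:
  R: 122 + 0.59×(255−122) = 122 + 78.47 = 200.47 → 200
  G: 0 + 0.59×(255−0) = 0 + 150.45 = 150.45 → 150
  B: 233 + 12.98 = 245.98 → 246
rgb(200, 150, 246) = #c896f6.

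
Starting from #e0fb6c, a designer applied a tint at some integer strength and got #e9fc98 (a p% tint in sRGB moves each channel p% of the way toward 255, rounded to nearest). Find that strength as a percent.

#e0fb6c is rgb(224, 251, 108); #e9fc98 is rgb(233, 252, 152).
On the B channel (widest range): 152 ≈ 108 + (p/100)(255 − 108), so p ≈ 100×(152 − 108)/(255 − 108) = 4400/147 = 29.93.
p = 30 reproduces all three channels after rounding.

30%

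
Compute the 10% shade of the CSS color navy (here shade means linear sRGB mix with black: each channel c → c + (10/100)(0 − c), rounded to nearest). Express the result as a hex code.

#000073

CSS navy is rgb(0, 0, 128).
A 10% shade moves each channel 10% toward 0:
  R: 0 + 0 = 0 → 0
  G: 0 + 0.1×(0−0) = 0 + 0 = 0 → 0
  B: 128 − 12.8 = 115.2 → 115
rgb(0, 0, 115) = #000073.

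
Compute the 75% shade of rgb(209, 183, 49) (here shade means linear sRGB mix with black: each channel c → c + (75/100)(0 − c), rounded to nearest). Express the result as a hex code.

#342E0C

Lerp each channel 75% toward 0:
  R: 209 − 156.75 = 52.25 → 52
  G: 183 + 0.75×(0−183) = 183 − 137.25 = 45.75 → 46
  B: 49 + 0.75×(0−49) = 49 − 36.75 = 12.25 → 12
rgb(52, 46, 12) = #342E0C.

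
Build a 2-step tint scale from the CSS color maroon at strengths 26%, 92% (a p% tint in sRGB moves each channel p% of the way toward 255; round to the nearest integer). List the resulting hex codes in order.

#A14242, #F5EBEB

CSS maroon is rgb(128, 0, 0).
26%: (128 + 33.02 = 161.02→161, 0 + 66.3 = 66.3→66, 0 + 66.3 = 66.3→66) → #A14242
92%: (128 + 116.84 = 244.84→245, 0 + 234.6 = 234.6→235, 0 + 234.6 = 234.6→235) → #F5EBEB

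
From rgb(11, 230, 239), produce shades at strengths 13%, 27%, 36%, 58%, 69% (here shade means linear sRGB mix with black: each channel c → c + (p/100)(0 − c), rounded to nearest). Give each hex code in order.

13%: (11 − 1.43 = 9.57→10, 230 − 29.9 = 200.1→200, 239 − 31.07 = 207.93→208) → #0ac8d0
27%: (11 − 2.97 = 8.03→8, 230 − 62.1 = 167.9→168, 239 − 64.53 = 174.47→174) → #08a8ae
36%: (11 − 3.96 = 7.04→7, 230 − 82.8 = 147.2→147, 239 − 86.04 = 152.96→153) → #079399
58%: (11 − 6.38 = 4.62→5, 230 − 133.4 = 96.6→97, 239 − 138.62 = 100.38→100) → #056164
69%: (11 − 7.59 = 3.41→3, 230 − 158.7 = 71.3→71, 239 − 164.91 = 74.09→74) → #03474a

#0ac8d0, #08a8ae, #079399, #056164, #03474a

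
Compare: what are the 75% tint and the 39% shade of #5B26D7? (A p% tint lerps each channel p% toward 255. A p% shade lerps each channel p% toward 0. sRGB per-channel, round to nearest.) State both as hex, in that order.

#5B26D7 is rgb(91, 38, 215).
75% tint:
  R: 91 + 123 = 214 → 214
  G: 38 + 162.75 = 200.75 → 201
  B: 215 + 0.75×(255−215) = 215 + 30 = 245 → 245
  → #D6C9F5
39% shade:
  R: 91 − 35.49 = 55.51 → 56
  G: 38 + 0.39×(0−38) = 38 − 14.82 = 23.18 → 23
  B: 215 + 0.39×(0−215) = 215 − 83.85 = 131.15 → 131
  → #381783

#D6C9F5, #381783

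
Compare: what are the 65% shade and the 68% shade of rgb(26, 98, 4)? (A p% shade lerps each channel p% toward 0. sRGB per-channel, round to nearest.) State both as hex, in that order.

#092201, #081f01

65% shade:
  R: 26 − 16.9 = 9.1 → 9
  G: 98 − 63.7 = 34.3 → 34
  B: 4 − 2.6 = 1.4 → 1
  → #092201
68% shade:
  R: 26 + 0.68×(0−26) = 26 − 17.68 = 8.32 → 8
  G: 98 + 0.68×(0−98) = 98 − 66.64 = 31.36 → 31
  B: 4 + 0.68×(0−4) = 4 − 2.72 = 1.28 → 1
  → #081f01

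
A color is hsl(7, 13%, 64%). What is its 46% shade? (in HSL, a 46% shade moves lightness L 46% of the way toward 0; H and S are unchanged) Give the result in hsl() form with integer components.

hsl(7, 13%, 35%)

L moves 46% from 64 toward 0: 64 − 29.44 = 34.56 → 35.
H and S are unchanged.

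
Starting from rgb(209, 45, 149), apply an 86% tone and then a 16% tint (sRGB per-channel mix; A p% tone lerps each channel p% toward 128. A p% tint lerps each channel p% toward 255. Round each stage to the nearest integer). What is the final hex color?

#9E8A97

Per channel, c → c + 0.86(128 − c):
  R: 209 − 69.66 = 139.34 → 139
  G: 45 + 0.86×(128−45) = 45 + 71.38 = 116.38 → 116
  B: 149 + 0.86×(128−149) = 149 − 18.06 = 130.94 → 131
After the tone: rgb(139, 116, 131) = #8B7483.
Per channel, c → c + 0.16(255 − c):
  R: 139 + 0.16×(255−139) = 139 + 18.56 = 157.56 → 158
  G: 116 + 0.16×(255−116) = 116 + 22.24 = 138.24 → 138
  B: 131 + 19.84 = 150.84 → 151
rgb(158, 138, 151) = #9E8A97.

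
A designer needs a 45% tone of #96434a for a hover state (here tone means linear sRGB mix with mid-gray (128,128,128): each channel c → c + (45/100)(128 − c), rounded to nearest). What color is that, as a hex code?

#8c5e62

#96434a is rgb(150, 67, 74).
Lerp each channel 45% toward 128:
  R: 150 − 9.9 = 140.1 → 140
  G: 67 + 0.45×(128−67) = 67 + 27.45 = 94.45 → 94
  B: 74 + 0.45×(128−74) = 74 + 24.3 = 98.3 → 98
rgb(140, 94, 98) = #8c5e62.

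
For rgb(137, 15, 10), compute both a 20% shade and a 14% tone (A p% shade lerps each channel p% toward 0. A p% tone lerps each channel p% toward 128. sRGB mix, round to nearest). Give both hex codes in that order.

#6e0c08, #881f1b

20% shade:
  R: 137 + 0.2×(0−137) = 137 − 27.4 = 109.6 → 110
  G: 15 + 0.2×(0−15) = 15 − 3 = 12 → 12
  B: 10 − 2 = 8 → 8
  → #6e0c08
14% tone:
  R: 137 + 0.14×(128−137) = 137 − 1.26 = 135.74 → 136
  G: 15 + 0.14×(128−15) = 15 + 15.82 = 30.82 → 31
  B: 10 + 16.52 = 26.52 → 27
  → #881f1b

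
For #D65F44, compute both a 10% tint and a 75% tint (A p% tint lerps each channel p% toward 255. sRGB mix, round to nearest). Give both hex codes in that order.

#DA6F57, #F5D7D0

#D65F44 is rgb(214, 95, 68).
10% tint:
  R: 214 + 0.1×(255−214) = 214 + 4.1 = 218.1 → 218
  G: 95 + 0.1×(255−95) = 95 + 16 = 111 → 111
  B: 68 + 18.7 = 86.7 → 87
  → #DA6F57
75% tint:
  R: 214 + 30.75 = 244.75 → 245
  G: 95 + 0.75×(255−95) = 95 + 120 = 215 → 215
  B: 68 + 0.75×(255−68) = 68 + 140.25 = 208.25 → 208
  → #F5D7D0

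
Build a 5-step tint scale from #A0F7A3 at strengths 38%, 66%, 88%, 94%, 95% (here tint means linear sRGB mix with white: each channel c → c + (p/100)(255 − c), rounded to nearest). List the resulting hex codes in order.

#C4FAC6, #DFFCE0, #F4FEF4, #F9FFF9, #FAFFFA

#A0F7A3 is rgb(160, 247, 163).
38%: (160 + 36.1 = 196.1→196, 247 + 3.04 = 250.04→250, 163 + 34.96 = 197.96→198) → #C4FAC6
66%: (160 + 62.7 = 222.7→223, 247 + 5.28 = 252.28→252, 163 + 60.72 = 223.72→224) → #DFFCE0
88%: (160 + 83.6 = 243.6→244, 247 + 7.04 = 254.04→254, 163 + 80.96 = 243.96→244) → #F4FEF4
94%: (160 + 89.3 = 249.3→249, 247 + 7.52 = 254.52→255, 163 + 86.48 = 249.48→249) → #F9FFF9
95%: (160 + 90.25 = 250.25→250, 247 + 7.6 = 254.6→255, 163 + 87.4 = 250.4→250) → #FAFFFA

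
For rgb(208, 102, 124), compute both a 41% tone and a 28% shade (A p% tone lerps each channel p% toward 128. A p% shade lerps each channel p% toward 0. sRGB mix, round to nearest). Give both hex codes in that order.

41% tone:
  R: 208 + 0.41×(128−208) = 208 − 32.8 = 175.2 → 175
  G: 102 + 10.66 = 112.66 → 113
  B: 124 + 0.41×(128−124) = 124 + 1.64 = 125.64 → 126
  → #AF717E
28% shade:
  R: 208 + 0.28×(0−208) = 208 − 58.24 = 149.76 → 150
  G: 102 + 0.28×(0−102) = 102 − 28.56 = 73.44 → 73
  B: 124 − 34.72 = 89.28 → 89
  → #964959

#AF717E, #964959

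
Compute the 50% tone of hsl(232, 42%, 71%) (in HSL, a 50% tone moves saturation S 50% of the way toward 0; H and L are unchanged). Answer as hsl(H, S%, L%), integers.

hsl(232, 21%, 71%)

S moves 50% from 42 toward 0: 42 − 21 = 21 → 21.
H and L are unchanged.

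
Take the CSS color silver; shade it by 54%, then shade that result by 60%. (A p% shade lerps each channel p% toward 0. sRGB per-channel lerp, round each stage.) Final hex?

#232323

CSS silver is rgb(192, 192, 192).
Per channel, c → c + 0.54(0 − c):
  R: 192 − 103.68 = 88.32 → 88
  G: 192 − 103.68 = 88.32 → 88
  B: 192 + 0.54×(0−192) = 192 − 103.68 = 88.32 → 88
After the shade: rgb(88, 88, 88) = #585858.
Per channel, c → c + 0.6(0 − c):
  R: 88 − 52.8 = 35.2 → 35
  G: 88 − 52.8 = 35.2 → 35
  B: 88 + 0.6×(0−88) = 88 − 52.8 = 35.2 → 35
rgb(35, 35, 35) = #232323.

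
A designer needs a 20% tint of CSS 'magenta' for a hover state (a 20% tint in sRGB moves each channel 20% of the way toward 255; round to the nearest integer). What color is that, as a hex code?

CSS magenta is rgb(255, 0, 255).
Per channel, c → c + 0.2(255 − c):
  R: 255 + 0 = 255 → 255
  G: 0 + 0.2×(255−0) = 0 + 51 = 51 → 51
  B: 255 + 0.2×(255−255) = 255 + 0 = 255 → 255
rgb(255, 51, 255) = #FF33FF.

#FF33FF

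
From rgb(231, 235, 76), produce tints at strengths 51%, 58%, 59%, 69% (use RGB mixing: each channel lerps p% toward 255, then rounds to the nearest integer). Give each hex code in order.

#F3F5A7, #F5F7B4, #F5F7B6, #F8F9C8

51%: (231 + 12.24 = 243.24→243, 235 + 10.2 = 245.2→245, 76 + 91.29 = 167.29→167) → #F3F5A7
58%: (231 + 13.92 = 244.92→245, 235 + 11.6 = 246.6→247, 76 + 103.82 = 179.82→180) → #F5F7B4
59%: (231 + 14.16 = 245.16→245, 235 + 11.8 = 246.8→247, 76 + 105.61 = 181.61→182) → #F5F7B6
69%: (231 + 16.56 = 247.56→248, 235 + 13.8 = 248.8→249, 76 + 123.51 = 199.51→200) → #F8F9C8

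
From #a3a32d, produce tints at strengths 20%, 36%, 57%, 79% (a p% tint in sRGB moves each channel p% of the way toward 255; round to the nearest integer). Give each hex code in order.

#a3a32d is rgb(163, 163, 45).
20%: (163 + 18.4 = 181.4→181, 163 + 18.4 = 181.4→181, 45 + 42 = 87→87) → #b5b557
36%: (163 + 33.12 = 196.12→196, 163 + 33.12 = 196.12→196, 45 + 75.6 = 120.6→121) → #c4c479
57%: (163 + 52.44 = 215.44→215, 163 + 52.44 = 215.44→215, 45 + 119.7 = 164.7→165) → #d7d7a5
79%: (163 + 72.68 = 235.68→236, 163 + 72.68 = 235.68→236, 45 + 165.9 = 210.9→211) → #ececd3

#b5b557, #c4c479, #d7d7a5, #ececd3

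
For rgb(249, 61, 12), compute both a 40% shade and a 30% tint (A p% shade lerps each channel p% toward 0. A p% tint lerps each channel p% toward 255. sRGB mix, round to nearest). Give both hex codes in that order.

#952507, #fb7755

40% shade:
  R: 249 − 99.6 = 149.4 → 149
  G: 61 + 0.4×(0−61) = 61 − 24.4 = 36.6 → 37
  B: 12 + 0.4×(0−12) = 12 − 4.8 = 7.2 → 7
  → #952507
30% tint:
  R: 249 + 0.3×(255−249) = 249 + 1.8 = 250.8 → 251
  G: 61 + 58.2 = 119.2 → 119
  B: 12 + 0.3×(255−12) = 12 + 72.9 = 84.9 → 85
  → #fb7755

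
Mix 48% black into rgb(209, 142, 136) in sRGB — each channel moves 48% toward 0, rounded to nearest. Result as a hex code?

#6D4A47

A 48% shade moves each channel 48% toward 0:
  R: 209 + 0.48×(0−209) = 209 − 100.32 = 108.68 → 109
  G: 142 + 0.48×(0−142) = 142 − 68.16 = 73.84 → 74
  B: 136 + 0.48×(0−136) = 136 − 65.28 = 70.72 → 71
rgb(109, 74, 71) = #6D4A47.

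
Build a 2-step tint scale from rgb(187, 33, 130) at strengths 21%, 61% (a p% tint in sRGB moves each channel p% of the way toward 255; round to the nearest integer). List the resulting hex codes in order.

21%: (187 + 14.28 = 201.28→201, 33 + 46.62 = 79.62→80, 130 + 26.25 = 156.25→156) → #c9509c
61%: (187 + 41.48 = 228.48→228, 33 + 135.42 = 168.42→168, 130 + 76.25 = 206.25→206) → #e4a8ce

#c9509c, #e4a8ce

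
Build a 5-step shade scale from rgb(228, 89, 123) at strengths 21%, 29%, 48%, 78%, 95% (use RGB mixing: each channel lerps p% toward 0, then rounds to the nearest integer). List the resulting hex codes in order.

21%: (228 − 47.88 = 180.12→180, 89 − 18.69 = 70.31→70, 123 − 25.83 = 97.17→97) → #B44661
29%: (228 − 66.12 = 161.88→162, 89 − 25.81 = 63.19→63, 123 − 35.67 = 87.33→87) → #A23F57
48%: (228 − 109.44 = 118.56→119, 89 − 42.72 = 46.28→46, 123 − 59.04 = 63.96→64) → #772E40
78%: (228 − 177.84 = 50.16→50, 89 − 69.42 = 19.58→20, 123 − 95.94 = 27.06→27) → #32141B
95%: (228 − 216.6 = 11.4→11, 89 − 84.55 = 4.45→4, 123 − 116.85 = 6.15→6) → #0B0406

#B44661, #A23F57, #772E40, #32141B, #0B0406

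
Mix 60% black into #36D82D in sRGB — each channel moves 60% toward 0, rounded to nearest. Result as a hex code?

#36D82D is rgb(54, 216, 45).
Lerp each channel 60% toward 0:
  R: 54 + 0.6×(0−54) = 54 − 32.4 = 21.6 → 22
  G: 216 − 129.6 = 86.4 → 86
  B: 45 + 0.6×(0−45) = 45 − 27 = 18 → 18
rgb(22, 86, 18) = #165612.

#165612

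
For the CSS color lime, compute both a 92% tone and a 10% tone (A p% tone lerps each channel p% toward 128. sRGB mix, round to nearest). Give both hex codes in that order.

CSS lime is rgb(0, 255, 0).
92% tone:
  R: 0 + 117.76 = 117.76 → 118
  G: 255 − 116.84 = 138.16 → 138
  B: 0 + 0.92×(128−0) = 0 + 117.76 = 117.76 → 118
  → #768A76
10% tone:
  R: 0 + 12.8 = 12.8 → 13
  G: 255 + 0.1×(128−255) = 255 − 12.7 = 242.3 → 242
  B: 0 + 0.1×(128−0) = 0 + 12.8 = 12.8 → 13
  → #0DF20D

#768A76, #0DF20D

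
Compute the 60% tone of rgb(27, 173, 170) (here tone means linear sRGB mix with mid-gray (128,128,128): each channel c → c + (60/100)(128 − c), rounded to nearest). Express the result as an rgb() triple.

A 60% tone moves each channel 60% toward 128:
  R: 27 + 60.6 = 87.6 → 88
  G: 173 + 0.6×(128−173) = 173 − 27 = 146 → 146
  B: 170 + 0.6×(128−170) = 170 − 25.2 = 144.8 → 145

rgb(88, 146, 145)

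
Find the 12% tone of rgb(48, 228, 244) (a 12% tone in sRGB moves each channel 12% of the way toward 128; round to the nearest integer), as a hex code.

#3ad8e6

A 12% tone moves each channel 12% toward 128:
  R: 48 + 9.6 = 57.6 → 58
  G: 228 + 0.12×(128−228) = 228 − 12 = 216 → 216
  B: 244 + 0.12×(128−244) = 244 − 13.92 = 230.08 → 230
rgb(58, 216, 230) = #3ad8e6.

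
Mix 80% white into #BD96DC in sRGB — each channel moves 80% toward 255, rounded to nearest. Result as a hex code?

#BD96DC is rgb(189, 150, 220).
An 80% tint moves each channel 80% toward 255:
  R: 189 + 52.8 = 241.8 → 242
  G: 150 + 0.8×(255−150) = 150 + 84 = 234 → 234
  B: 220 + 28 = 248 → 248
rgb(242, 234, 248) = #F2EAF8.

#F2EAF8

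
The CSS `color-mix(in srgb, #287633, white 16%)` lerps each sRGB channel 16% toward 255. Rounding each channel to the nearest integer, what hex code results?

#4A8C54

#287633 is rgb(40, 118, 51).
Lerp each channel 16% toward 255:
  R: 40 + 34.4 = 74.4 → 74
  G: 118 + 0.16×(255−118) = 118 + 21.92 = 139.92 → 140
  B: 51 + 0.16×(255−51) = 51 + 32.64 = 83.64 → 84
rgb(74, 140, 84) = #4A8C54.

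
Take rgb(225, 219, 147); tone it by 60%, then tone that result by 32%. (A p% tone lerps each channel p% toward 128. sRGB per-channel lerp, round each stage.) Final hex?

Lerp each channel 60% toward 128:
  R: 225 + 0.6×(128−225) = 225 − 58.2 = 166.8 → 167
  G: 219 + 0.6×(128−219) = 219 − 54.6 = 164.4 → 164
  B: 147 − 11.4 = 135.6 → 136
After the tone: rgb(167, 164, 136) = #a7a488.
Per channel, c → c + 0.32(128 − c):
  R: 167 − 12.48 = 154.52 → 155
  G: 164 + 0.32×(128−164) = 164 − 11.52 = 152.48 → 152
  B: 136 − 2.56 = 133.44 → 133
rgb(155, 152, 133) = #9b9885.

#9b9885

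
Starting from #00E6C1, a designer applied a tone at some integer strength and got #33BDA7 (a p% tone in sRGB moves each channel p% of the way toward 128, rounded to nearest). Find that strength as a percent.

40%

#00E6C1 is rgb(0, 230, 193); #33BDA7 is rgb(51, 189, 167).
On the R channel (widest range): 51 ≈ 0 + (p/100)(128 − 0), so p ≈ 100×(51 − 0)/(128 − 0) = 5100/128 = 39.84.
p = 40 reproduces all three channels after rounding.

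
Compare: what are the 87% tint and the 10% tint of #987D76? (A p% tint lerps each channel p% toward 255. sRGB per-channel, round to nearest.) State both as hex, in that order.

#987D76 is rgb(152, 125, 118).
87% tint:
  R: 152 + 0.87×(255−152) = 152 + 89.61 = 241.61 → 242
  G: 125 + 113.1 = 238.1 → 238
  B: 118 + 0.87×(255−118) = 118 + 119.19 = 237.19 → 237
  → #F2EEED
10% tint:
  R: 152 + 0.1×(255−152) = 152 + 10.3 = 162.3 → 162
  G: 125 + 0.1×(255−125) = 125 + 13 = 138 → 138
  B: 118 + 13.7 = 131.7 → 132
  → #A28A84

#F2EEED, #A28A84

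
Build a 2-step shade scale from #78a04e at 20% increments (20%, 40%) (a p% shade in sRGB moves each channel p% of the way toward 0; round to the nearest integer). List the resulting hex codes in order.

#60803e, #48602f

#78a04e is rgb(120, 160, 78).
20%: (120 − 24 = 96→96, 160 − 32 = 128→128, 78 − 15.6 = 62.4→62) → #60803e
40%: (120 − 48 = 72→72, 160 − 64 = 96→96, 78 − 31.2 = 46.8→47) → #48602f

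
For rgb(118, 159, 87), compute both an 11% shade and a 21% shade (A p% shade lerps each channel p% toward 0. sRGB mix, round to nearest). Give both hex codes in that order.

#698e4d, #5d7e45

11% shade:
  R: 118 − 12.98 = 105.02 → 105
  G: 159 + 0.11×(0−159) = 159 − 17.49 = 141.51 → 142
  B: 87 + 0.11×(0−87) = 87 − 9.57 = 77.43 → 77
  → #698e4d
21% shade:
  R: 118 + 0.21×(0−118) = 118 − 24.78 = 93.22 → 93
  G: 159 − 33.39 = 125.61 → 126
  B: 87 − 18.27 = 68.73 → 69
  → #5d7e45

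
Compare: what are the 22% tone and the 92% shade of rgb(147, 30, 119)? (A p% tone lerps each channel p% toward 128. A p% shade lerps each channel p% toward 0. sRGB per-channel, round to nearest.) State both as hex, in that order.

22% tone:
  R: 147 + 0.22×(128−147) = 147 − 4.18 = 142.82 → 143
  G: 30 + 0.22×(128−30) = 30 + 21.56 = 51.56 → 52
  B: 119 + 0.22×(128−119) = 119 + 1.98 = 120.98 → 121
  → #8f3479
92% shade:
  R: 147 − 135.24 = 11.76 → 12
  G: 30 − 27.6 = 2.4 → 2
  B: 119 + 0.92×(0−119) = 119 − 109.48 = 9.52 → 10
  → #0c020a

#8f3479, #0c020a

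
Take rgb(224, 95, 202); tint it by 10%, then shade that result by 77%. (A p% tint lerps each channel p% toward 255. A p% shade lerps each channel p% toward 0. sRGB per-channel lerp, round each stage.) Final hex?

A 10% tint moves each channel 10% toward 255:
  R: 224 + 3.1 = 227.1 → 227
  G: 95 + 0.1×(255−95) = 95 + 16 = 111 → 111
  B: 202 + 5.3 = 207.3 → 207
After the tint: rgb(227, 111, 207) = #e36fcf.
Lerp each channel 77% toward 0:
  R: 227 − 174.79 = 52.21 → 52
  G: 111 + 0.77×(0−111) = 111 − 85.47 = 25.53 → 26
  B: 207 − 159.39 = 47.61 → 48
rgb(52, 26, 48) = #341a30.

#341a30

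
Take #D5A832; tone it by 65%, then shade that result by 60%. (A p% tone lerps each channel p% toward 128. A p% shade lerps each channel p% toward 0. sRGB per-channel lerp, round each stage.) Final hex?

#3F3928

#D5A832 is rgb(213, 168, 50).
A 65% tone moves each channel 65% toward 128:
  R: 213 + 0.65×(128−213) = 213 − 55.25 = 157.75 → 158
  G: 168 + 0.65×(128−168) = 168 − 26 = 142 → 142
  B: 50 + 50.7 = 100.7 → 101
After the tone: rgb(158, 142, 101) = #9E8E65.
Lerp each channel 60% toward 0:
  R: 158 − 94.8 = 63.2 → 63
  G: 142 − 85.2 = 56.8 → 57
  B: 101 + 0.6×(0−101) = 101 − 60.6 = 40.4 → 40
rgb(63, 57, 40) = #3F3928.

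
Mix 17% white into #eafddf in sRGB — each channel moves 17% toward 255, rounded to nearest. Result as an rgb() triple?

rgb(238, 253, 228)

#eafddf is rgb(234, 253, 223).
Lerp each channel 17% toward 255:
  R: 234 + 0.17×(255−234) = 234 + 3.57 = 237.57 → 238
  G: 253 + 0.34 = 253.34 → 253
  B: 223 + 0.17×(255−223) = 223 + 5.44 = 228.44 → 228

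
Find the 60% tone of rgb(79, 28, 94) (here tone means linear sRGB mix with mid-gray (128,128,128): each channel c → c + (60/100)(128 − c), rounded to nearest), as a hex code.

#6C5872

Per channel, c → c + 0.6(128 − c):
  R: 79 + 29.4 = 108.4 → 108
  G: 28 + 0.6×(128−28) = 28 + 60 = 88 → 88
  B: 94 + 0.6×(128−94) = 94 + 20.4 = 114.4 → 114
rgb(108, 88, 114) = #6C5872.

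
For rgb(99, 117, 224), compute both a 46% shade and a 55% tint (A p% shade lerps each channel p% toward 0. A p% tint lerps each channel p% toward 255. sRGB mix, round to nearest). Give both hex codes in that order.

#353F79, #B9C1F1

46% shade:
  R: 99 + 0.46×(0−99) = 99 − 45.54 = 53.46 → 53
  G: 117 − 53.82 = 63.18 → 63
  B: 224 + 0.46×(0−224) = 224 − 103.04 = 120.96 → 121
  → #353F79
55% tint:
  R: 99 + 0.55×(255−99) = 99 + 85.8 = 184.8 → 185
  G: 117 + 0.55×(255−117) = 117 + 75.9 = 192.9 → 193
  B: 224 + 0.55×(255−224) = 224 + 17.05 = 241.05 → 241
  → #B9C1F1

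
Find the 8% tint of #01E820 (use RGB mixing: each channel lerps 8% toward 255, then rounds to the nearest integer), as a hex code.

#15EA32

#01E820 is rgb(1, 232, 32).
An 8% tint moves each channel 8% toward 255:
  R: 1 + 0.08×(255−1) = 1 + 20.32 = 21.32 → 21
  G: 232 + 0.08×(255−232) = 232 + 1.84 = 233.84 → 234
  B: 32 + 0.08×(255−32) = 32 + 17.84 = 49.84 → 50
rgb(21, 234, 50) = #15EA32.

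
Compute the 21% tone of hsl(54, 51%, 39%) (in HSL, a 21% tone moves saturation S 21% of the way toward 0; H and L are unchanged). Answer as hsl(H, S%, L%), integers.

S moves 21% from 51 toward 0: 51 − 10.71 = 40.29 → 40.
H and L are unchanged.

hsl(54, 40%, 39%)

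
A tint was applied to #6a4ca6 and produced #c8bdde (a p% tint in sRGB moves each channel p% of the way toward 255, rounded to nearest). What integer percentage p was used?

63%

#6a4ca6 is rgb(106, 76, 166); #c8bdde is rgb(200, 189, 222).
On the G channel (widest range): 189 ≈ 76 + (p/100)(255 − 76), so p ≈ 100×(189 − 76)/(255 − 76) = 11300/179 = 63.13.
p = 63 reproduces all three channels after rounding.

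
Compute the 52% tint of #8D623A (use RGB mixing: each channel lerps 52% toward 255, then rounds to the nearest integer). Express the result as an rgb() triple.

#8D623A is rgb(141, 98, 58).
Lerp each channel 52% toward 255:
  R: 141 + 59.28 = 200.28 → 200
  G: 98 + 0.52×(255−98) = 98 + 81.64 = 179.64 → 180
  B: 58 + 0.52×(255−58) = 58 + 102.44 = 160.44 → 160

rgb(200, 180, 160)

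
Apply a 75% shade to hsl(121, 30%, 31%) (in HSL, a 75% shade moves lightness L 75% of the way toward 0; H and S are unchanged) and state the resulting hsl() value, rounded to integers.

L moves 75% from 31 toward 0: 31 − 23.25 = 7.75 → 8.
H and S are unchanged.

hsl(121, 30%, 8%)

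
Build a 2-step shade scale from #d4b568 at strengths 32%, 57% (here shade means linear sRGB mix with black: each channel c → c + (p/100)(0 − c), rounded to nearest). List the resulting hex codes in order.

#907b47, #5b4e2d

#d4b568 is rgb(212, 181, 104).
32%: (212 − 67.84 = 144.16→144, 181 − 57.92 = 123.08→123, 104 − 33.28 = 70.72→71) → #907b47
57%: (212 − 120.84 = 91.16→91, 181 − 103.17 = 77.83→78, 104 − 59.28 = 44.72→45) → #5b4e2d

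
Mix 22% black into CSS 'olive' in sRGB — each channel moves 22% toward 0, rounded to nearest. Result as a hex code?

#646400

CSS olive is rgb(128, 128, 0).
Per channel, c → c + 0.22(0 − c):
  R: 128 − 28.16 = 99.84 → 100
  G: 128 + 0.22×(0−128) = 128 − 28.16 = 99.84 → 100
  B: 0 + 0.22×(0−0) = 0 + 0 = 0 → 0
rgb(100, 100, 0) = #646400.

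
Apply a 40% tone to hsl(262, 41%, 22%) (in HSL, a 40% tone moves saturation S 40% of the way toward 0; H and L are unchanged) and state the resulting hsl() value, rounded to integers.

hsl(262, 25%, 22%)

S moves 40% from 41 toward 0: 41 − 16.4 = 24.6 → 25.
H and L are unchanged.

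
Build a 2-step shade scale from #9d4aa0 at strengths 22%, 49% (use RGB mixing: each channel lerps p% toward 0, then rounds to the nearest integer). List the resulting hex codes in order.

#7a3a7d, #502652

#9d4aa0 is rgb(157, 74, 160).
22%: (157 − 34.54 = 122.46→122, 74 − 16.28 = 57.72→58, 160 − 35.2 = 124.8→125) → #7a3a7d
49%: (157 − 76.93 = 80.07→80, 74 − 36.26 = 37.74→38, 160 − 78.4 = 81.6→82) → #502652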